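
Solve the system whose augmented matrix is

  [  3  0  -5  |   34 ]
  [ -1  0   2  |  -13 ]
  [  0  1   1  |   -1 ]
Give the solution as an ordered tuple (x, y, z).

(3, 4, -5)

Multiply r1 by 1/3.
Add r1 to r2.
Swap r2 and r3.
Multiply r3 by 3.
Subtract r3 from r2.
Add 5/3 times r3 to r1.
Reading off the last column: x = 3, y = 4, z = -5.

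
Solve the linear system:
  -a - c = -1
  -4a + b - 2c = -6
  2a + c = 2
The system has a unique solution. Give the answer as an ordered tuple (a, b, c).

Form the augmented matrix and row-reduce:
  [ -1  0  -1  |  -1 ]
  [ -4  1  -2  |  -6 ]
  [  2  0   1  |   2 ]
R1 ← -1·R1
R2 ← R2 + 4·R1
R3 ← R3 − 2·R1
R3 ← -1·R3
R2 ← R2 − 2·R3
R1 ← R1 − R3
Reading off the last column: a = 1, b = -2, c = 0.

(1, -2, 0)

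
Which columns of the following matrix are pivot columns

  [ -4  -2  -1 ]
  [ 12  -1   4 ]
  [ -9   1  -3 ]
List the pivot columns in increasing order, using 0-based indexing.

r1 := -1/4·r1
  [  1  1/2  1/4 ]
  [ 12   -1    4 ]
  [ -9    1   -3 ]
r2 := r2 − 12·r1
  [  1  1/2  1/4 ]
  [  0   -7    1 ]
  [ -9    1   -3 ]
r3 := r3 + 9·r1
  [ 1   1/2   1/4 ]
  [ 0    -7     1 ]
  [ 0  11/2  -3/4 ]
r2 := -1/7·r2
  [ 1   1/2   1/4 ]
  [ 0     1  -1/7 ]
  [ 0  11/2  -3/4 ]
r3 := r3 − 11/2·r2
  [ 1  1/2   1/4 ]
  [ 0    1  -1/7 ]
  [ 0    0  1/28 ]
r3 := 28·r3
  [ 1  1/2   1/4 ]
  [ 0    1  -1/7 ]
  [ 0    0     1 ]
r2 := r2 + 1/7·r3
  [ 1  1/2  1/4 ]
  [ 0    1    0 ]
  [ 0    0    1 ]
r1 := r1 − 1/4·r3
  [ 1  1/2  0 ]
  [ 0    1  0 ]
  [ 0    0  1 ]
r1 := r1 − 1/2·r2
  [ 1  0  0 ]
  [ 0  1  0 ]
  [ 0  0  1 ]
Pivot columns are the columns containing a leading 1.

0, 1, 2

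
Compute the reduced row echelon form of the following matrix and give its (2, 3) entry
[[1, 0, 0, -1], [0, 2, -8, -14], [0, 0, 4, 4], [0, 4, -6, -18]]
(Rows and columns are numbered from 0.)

Multiply ρ2 by 1/2.
  [ 1  0   0   -1 ]
  [ 0  1  -4   -7 ]
  [ 0  0   4    4 ]
  [ 0  4  -6  -18 ]
Subtract 4 times ρ2 from ρ4.
  [ 1  0   0  -1 ]
  [ 0  1  -4  -7 ]
  [ 0  0   4   4 ]
  [ 0  0  10  10 ]
Multiply ρ3 by 1/4.
  [ 1  0   0  -1 ]
  [ 0  1  -4  -7 ]
  [ 0  0   1   1 ]
  [ 0  0  10  10 ]
Subtract 10 times ρ3 from ρ4.
  [ 1  0   0  -1 ]
  [ 0  1  -4  -7 ]
  [ 0  0   1   1 ]
  [ 0  0   0   0 ]
Add 4 times ρ3 to ρ2.
  [ 1  0  0  -1 ]
  [ 0  1  0  -3 ]
  [ 0  0  1   1 ]
  [ 0  0  0   0 ]

1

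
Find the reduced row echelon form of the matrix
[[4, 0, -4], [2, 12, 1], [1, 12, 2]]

[[1, 0, -1], [0, 1, 1/4], [0, 0, 0]]

r1 ← 1/4·r1
  [ 1   0  -1 ]
  [ 2  12   1 ]
  [ 1  12   2 ]
r2 ← r2 − 2·r1
  [ 1   0  -1 ]
  [ 0  12   3 ]
  [ 1  12   2 ]
r3 ← r3 − r1
  [ 1   0  -1 ]
  [ 0  12   3 ]
  [ 0  12   3 ]
r2 ← 1/12·r2
  [ 1   0   -1 ]
  [ 0   1  1/4 ]
  [ 0  12    3 ]
r3 ← r3 − 12·r2
  [ 1  0   -1 ]
  [ 0  1  1/4 ]
  [ 0  0    0 ]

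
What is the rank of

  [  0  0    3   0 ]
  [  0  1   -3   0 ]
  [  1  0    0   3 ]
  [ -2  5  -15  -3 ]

rank = 4

R1 <=> R3
  [  1  0    0   3 ]
  [  0  1   -3   0 ]
  [  0  0    3   0 ]
  [ -2  5  -15  -3 ]
R4 → R4 + 2·R1
  [ 1  0    0  3 ]
  [ 0  1   -3  0 ]
  [ 0  0    3  0 ]
  [ 0  5  -15  3 ]
R4 → R4 − 5·R2
  [ 1  0   0  3 ]
  [ 0  1  -3  0 ]
  [ 0  0   3  0 ]
  [ 0  0   0  3 ]
R3 → 1/3·R3
  [ 1  0   0  3 ]
  [ 0  1  -3  0 ]
  [ 0  0   1  0 ]
  [ 0  0   0  3 ]
R4 → 1/3·R4
  [ 1  0   0  3 ]
  [ 0  1  -3  0 ]
  [ 0  0   1  0 ]
  [ 0  0   0  1 ]
R1 → R1 − 3·R4
  [ 1  0   0  0 ]
  [ 0  1  -3  0 ]
  [ 0  0   1  0 ]
  [ 0  0   0  1 ]
R2 → R2 + 3·R3
  [ 1  0  0  0 ]
  [ 0  1  0  0 ]
  [ 0  0  1  0 ]
  [ 0  0  0  1 ]
The reduced form has 4 nonzero rows.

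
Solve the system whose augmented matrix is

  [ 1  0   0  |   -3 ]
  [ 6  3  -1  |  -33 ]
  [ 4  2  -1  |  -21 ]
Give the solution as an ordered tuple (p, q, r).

(-3, -6, -3)

Subtract 6 times r1 from r2.
  [ 1  0   0  |   -3 ]
  [ 0  3  -1  |  -15 ]
  [ 4  2  -1  |  -21 ]
Subtract 4 times r1 from r3.
  [ 1  0   0  |   -3 ]
  [ 0  3  -1  |  -15 ]
  [ 0  2  -1  |   -9 ]
Multiply r2 by 1/3.
  [ 1  0     0  |  -3 ]
  [ 0  1  -1/3  |  -5 ]
  [ 0  2    -1  |  -9 ]
Subtract 2 times r2 from r3.
  [ 1  0     0  |  -3 ]
  [ 0  1  -1/3  |  -5 ]
  [ 0  0  -1/3  |   1 ]
Multiply r3 by -3.
  [ 1  0     0  |  -3 ]
  [ 0  1  -1/3  |  -5 ]
  [ 0  0     1  |  -3 ]
Add 1/3 times r3 to r2.
  [ 1  0  0  |  -3 ]
  [ 0  1  0  |  -6 ]
  [ 0  0  1  |  -3 ]
Reading off the last column: p = -3, q = -6, r = -3.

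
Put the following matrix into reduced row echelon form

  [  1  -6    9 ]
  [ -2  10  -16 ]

ρ2 → ρ2 + 2·ρ1
  [ 1  -6  9 ]
  [ 0  -2  2 ]
ρ2 → -1/2·ρ2
  [ 1  -6   9 ]
  [ 0   1  -1 ]
ρ1 → ρ1 + 6·ρ2
  [ 1  0   3 ]
  [ 0  1  -1 ]

[[1, 0, 3], [0, 1, -1]]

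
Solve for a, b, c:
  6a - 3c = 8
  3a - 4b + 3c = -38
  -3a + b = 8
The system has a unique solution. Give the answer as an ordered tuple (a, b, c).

Form the augmented matrix and row-reduce:
  [  6   0  -3  |    8 ]
  [  3  -4   3  |  -38 ]
  [ -3   1   0  |    8 ]
ρ1 := 1/6·ρ1
  [  1   0  -1/2  |  4/3 ]
  [  3  -4     3  |  -38 ]
  [ -3   1     0  |    8 ]
ρ2 := ρ2 − 3·ρ1
  [  1   0  -1/2  |  4/3 ]
  [  0  -4   9/2  |  -42 ]
  [ -3   1     0  |    8 ]
ρ3 := ρ3 + 3·ρ1
  [ 1   0  -1/2  |  4/3 ]
  [ 0  -4   9/2  |  -42 ]
  [ 0   1  -3/2  |   12 ]
ρ2 := -1/4·ρ2
  [ 1  0  -1/2  |   4/3 ]
  [ 0  1  -9/8  |  21/2 ]
  [ 0  1  -3/2  |    12 ]
ρ3 := ρ3 − ρ2
  [ 1  0  -1/2  |   4/3 ]
  [ 0  1  -9/8  |  21/2 ]
  [ 0  0  -3/8  |   3/2 ]
ρ3 := -8/3·ρ3
  [ 1  0  -1/2  |   4/3 ]
  [ 0  1  -9/8  |  21/2 ]
  [ 0  0     1  |    -4 ]
ρ2 := ρ2 + 9/8·ρ3
  [ 1  0  -1/2  |  4/3 ]
  [ 0  1     0  |    6 ]
  [ 0  0     1  |   -4 ]
ρ1 := ρ1 + 1/2·ρ3
  [ 1  0  0  |  -2/3 ]
  [ 0  1  0  |     6 ]
  [ 0  0  1  |    -4 ]
Reading off the last column: a = -2/3, b = 6, c = -4.

(-2/3, 6, -4)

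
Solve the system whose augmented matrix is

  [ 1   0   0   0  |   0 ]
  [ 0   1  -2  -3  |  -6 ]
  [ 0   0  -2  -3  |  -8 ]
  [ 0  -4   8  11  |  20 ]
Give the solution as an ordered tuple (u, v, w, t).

(0, 2, -2, 4)

r4 → r4 + 4·r2
r3 → -1/2·r3
r4 → -1·r4
r3 → r3 − 3/2·r4
r2 → r2 + 3·r4
r2 → r2 + 2·r3
Reading off the last column: u = 0, v = 2, w = -2, t = 4.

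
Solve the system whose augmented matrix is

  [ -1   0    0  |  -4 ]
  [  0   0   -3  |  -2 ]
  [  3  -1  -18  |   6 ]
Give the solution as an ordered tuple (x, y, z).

(4, -6, 2/3)

ρ1 → -1·ρ1
  [ 1   0    0  |   4 ]
  [ 0   0   -3  |  -2 ]
  [ 3  -1  -18  |   6 ]
ρ3 → ρ3 − 3·ρ1
  [ 1   0    0  |   4 ]
  [ 0   0   -3  |  -2 ]
  [ 0  -1  -18  |  -6 ]
ρ2 <-> ρ3
  [ 1   0    0  |   4 ]
  [ 0  -1  -18  |  -6 ]
  [ 0   0   -3  |  -2 ]
ρ2 → -1·ρ2
  [ 1  0   0  |   4 ]
  [ 0  1  18  |   6 ]
  [ 0  0  -3  |  -2 ]
ρ3 → -1/3·ρ3
  [ 1  0   0  |    4 ]
  [ 0  1  18  |    6 ]
  [ 0  0   1  |  2/3 ]
ρ2 → ρ2 − 18·ρ3
  [ 1  0  0  |    4 ]
  [ 0  1  0  |   -6 ]
  [ 0  0  1  |  2/3 ]
Reading off the last column: x = 4, y = -6, z = 2/3.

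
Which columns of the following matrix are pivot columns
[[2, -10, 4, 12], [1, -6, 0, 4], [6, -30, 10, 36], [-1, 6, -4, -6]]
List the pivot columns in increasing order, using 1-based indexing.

R1 := 1/2·R1
R2 := R2 − R1
R3 := R3 − 6·R1
R4 := R4 + R1
R2 := -1·R2
R4 := R4 − R2
R3 := -1/2·R3
R4 := R4 + 4·R3
R4 := -1/2·R4
R2 := R2 − 2·R4
R1 := R1 − 6·R4
R2 := R2 − 2·R3
R1 := R1 − 2·R3
R1 := R1 + 5·R2
Pivot columns are the columns containing a leading 1.

1, 2, 3, 4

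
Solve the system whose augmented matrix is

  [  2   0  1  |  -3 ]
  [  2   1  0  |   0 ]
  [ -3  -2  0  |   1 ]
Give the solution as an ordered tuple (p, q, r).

(1, -2, -5)

r1 ← 1/2·r1
r2 ← r2 − 2·r1
r3 ← r3 + 3·r1
r3 ← r3 + 2·r2
r3 ← -2·r3
r2 ← r2 + r3
r1 ← r1 − 1/2·r3
Reading off the last column: p = 1, q = -2, r = -5.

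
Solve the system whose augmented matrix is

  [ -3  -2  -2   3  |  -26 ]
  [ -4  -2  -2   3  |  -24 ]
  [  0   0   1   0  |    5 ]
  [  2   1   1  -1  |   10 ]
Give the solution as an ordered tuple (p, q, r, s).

(-2, 5, 5, -4)

ρ1 -> -1/3·ρ1
  [  1  2/3  2/3  -1  |  26/3 ]
  [ -4   -2   -2   3  |   -24 ]
  [  0    0    1   0  |     5 ]
  [  2    1    1  -1  |    10 ]
ρ2 -> ρ2 + 4·ρ1
  [ 1  2/3  2/3  -1  |  26/3 ]
  [ 0  2/3  2/3  -1  |  32/3 ]
  [ 0    0    1   0  |     5 ]
  [ 2    1    1  -1  |    10 ]
ρ4 -> ρ4 − 2·ρ1
  [ 1   2/3   2/3  -1  |   26/3 ]
  [ 0   2/3   2/3  -1  |   32/3 ]
  [ 0     0     1   0  |      5 ]
  [ 0  -1/3  -1/3   1  |  -22/3 ]
ρ2 -> 3/2·ρ2
  [ 1   2/3   2/3    -1  |   26/3 ]
  [ 0     1     1  -3/2  |     16 ]
  [ 0     0     1     0  |      5 ]
  [ 0  -1/3  -1/3     1  |  -22/3 ]
ρ4 -> ρ4 + 1/3·ρ2
  [ 1  2/3  2/3    -1  |  26/3 ]
  [ 0    1    1  -3/2  |    16 ]
  [ 0    0    1     0  |     5 ]
  [ 0    0    0   1/2  |    -2 ]
ρ4 -> 2·ρ4
  [ 1  2/3  2/3    -1  |  26/3 ]
  [ 0    1    1  -3/2  |    16 ]
  [ 0    0    1     0  |     5 ]
  [ 0    0    0     1  |    -4 ]
ρ2 -> ρ2 + 3/2·ρ4
  [ 1  2/3  2/3  -1  |  26/3 ]
  [ 0    1    1   0  |    10 ]
  [ 0    0    1   0  |     5 ]
  [ 0    0    0   1  |    -4 ]
ρ1 -> ρ1 + ρ4
  [ 1  2/3  2/3  0  |  14/3 ]
  [ 0    1    1  0  |    10 ]
  [ 0    0    1  0  |     5 ]
  [ 0    0    0  1  |    -4 ]
ρ2 -> ρ2 − ρ3
  [ 1  2/3  2/3  0  |  14/3 ]
  [ 0    1    0  0  |     5 ]
  [ 0    0    1  0  |     5 ]
  [ 0    0    0  1  |    -4 ]
ρ1 -> ρ1 − 2/3·ρ3
  [ 1  2/3  0  0  |  4/3 ]
  [ 0    1  0  0  |    5 ]
  [ 0    0  1  0  |    5 ]
  [ 0    0  0  1  |   -4 ]
ρ1 -> ρ1 − 2/3·ρ2
  [ 1  0  0  0  |  -2 ]
  [ 0  1  0  0  |   5 ]
  [ 0  0  1  0  |   5 ]
  [ 0  0  0  1  |  -4 ]
Reading off the last column: p = -2, q = 5, r = 5, s = -4.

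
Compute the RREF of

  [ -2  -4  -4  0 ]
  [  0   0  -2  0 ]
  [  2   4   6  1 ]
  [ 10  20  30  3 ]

R1 -> -1/2·R1
  [  1   2   2  0 ]
  [  0   0  -2  0 ]
  [  2   4   6  1 ]
  [ 10  20  30  3 ]
R3 -> R3 − 2·R1
  [  1   2   2  0 ]
  [  0   0  -2  0 ]
  [  0   0   2  1 ]
  [ 10  20  30  3 ]
R4 -> R4 − 10·R1
  [ 1  2   2  0 ]
  [ 0  0  -2  0 ]
  [ 0  0   2  1 ]
  [ 0  0  10  3 ]
R2 -> -1/2·R2
  [ 1  2   2  0 ]
  [ 0  0   1  0 ]
  [ 0  0   2  1 ]
  [ 0  0  10  3 ]
R3 -> R3 − 2·R2
  [ 1  2   2  0 ]
  [ 0  0   1  0 ]
  [ 0  0   0  1 ]
  [ 0  0  10  3 ]
R4 -> R4 − 10·R2
  [ 1  2  2  0 ]
  [ 0  0  1  0 ]
  [ 0  0  0  1 ]
  [ 0  0  0  3 ]
R4 -> R4 − 3·R3
  [ 1  2  2  0 ]
  [ 0  0  1  0 ]
  [ 0  0  0  1 ]
  [ 0  0  0  0 ]
R1 -> R1 − 2·R2
  [ 1  2  0  0 ]
  [ 0  0  1  0 ]
  [ 0  0  0  1 ]
  [ 0  0  0  0 ]

[[1, 2, 0, 0], [0, 0, 1, 0], [0, 0, 0, 1], [0, 0, 0, 0]]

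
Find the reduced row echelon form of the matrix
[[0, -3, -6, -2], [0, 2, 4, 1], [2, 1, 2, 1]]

Swap R1 and R3.
  [ 2   1   2   1 ]
  [ 0   2   4   1 ]
  [ 0  -3  -6  -2 ]
Multiply R1 by 1/2.
  [ 1  1/2   1  1/2 ]
  [ 0    2   4    1 ]
  [ 0   -3  -6   -2 ]
Multiply R2 by 1/2.
  [ 1  1/2   1  1/2 ]
  [ 0    1   2  1/2 ]
  [ 0   -3  -6   -2 ]
Add 3 times R2 to R3.
  [ 1  1/2  1   1/2 ]
  [ 0    1  2   1/2 ]
  [ 0    0  0  -1/2 ]
Multiply R3 by -2.
  [ 1  1/2  1  1/2 ]
  [ 0    1  2  1/2 ]
  [ 0    0  0    1 ]
Subtract 1/2 times R3 from R2.
  [ 1  1/2  1  1/2 ]
  [ 0    1  2    0 ]
  [ 0    0  0    1 ]
Subtract 1/2 times R3 from R1.
  [ 1  1/2  1  0 ]
  [ 0    1  2  0 ]
  [ 0    0  0  1 ]
Subtract 1/2 times R2 from R1.
  [ 1  0  0  0 ]
  [ 0  1  2  0 ]
  [ 0  0  0  1 ]

[[1, 0, 0, 0], [0, 1, 2, 0], [0, 0, 0, 1]]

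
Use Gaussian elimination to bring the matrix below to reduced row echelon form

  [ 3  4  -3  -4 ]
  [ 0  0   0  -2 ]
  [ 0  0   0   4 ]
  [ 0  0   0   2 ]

[[1, 4/3, -1, 0], [0, 0, 0, 1], [0, 0, 0, 0], [0, 0, 0, 0]]

R1 -> 1/3·R1
  [ 1  4/3  -1  -4/3 ]
  [ 0    0   0    -2 ]
  [ 0    0   0     4 ]
  [ 0    0   0     2 ]
R2 -> -1/2·R2
  [ 1  4/3  -1  -4/3 ]
  [ 0    0   0     1 ]
  [ 0    0   0     4 ]
  [ 0    0   0     2 ]
R3 -> R3 − 4·R2
  [ 1  4/3  -1  -4/3 ]
  [ 0    0   0     1 ]
  [ 0    0   0     0 ]
  [ 0    0   0     2 ]
R4 -> R4 − 2·R2
  [ 1  4/3  -1  -4/3 ]
  [ 0    0   0     1 ]
  [ 0    0   0     0 ]
  [ 0    0   0     0 ]
R1 -> R1 + 4/3·R2
  [ 1  4/3  -1  0 ]
  [ 0    0   0  1 ]
  [ 0    0   0  0 ]
  [ 0    0   0  0 ]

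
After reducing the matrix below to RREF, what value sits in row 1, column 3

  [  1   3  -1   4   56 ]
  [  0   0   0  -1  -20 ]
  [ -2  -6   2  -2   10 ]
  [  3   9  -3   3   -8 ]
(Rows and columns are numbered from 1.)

Add 2 times ρ1 to ρ3.
Subtract 3 times ρ1 from ρ4.
Multiply ρ2 by -1.
Subtract 6 times ρ2 from ρ3.
Add 9 times ρ2 to ρ4.
Multiply ρ3 by 1/2.
Subtract 4 times ρ3 from ρ4.
Subtract 20 times ρ3 from ρ2.
Subtract 56 times ρ3 from ρ1.
Subtract 4 times ρ2 from ρ1.

-1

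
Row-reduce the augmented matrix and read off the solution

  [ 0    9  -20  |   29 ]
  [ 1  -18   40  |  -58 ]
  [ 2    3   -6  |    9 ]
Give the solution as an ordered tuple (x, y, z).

(0, 1, -1)

Swap R1 and R2.
  [ 1  -18   40  |  -58 ]
  [ 0    9  -20  |   29 ]
  [ 2    3   -6  |    9 ]
Subtract 2 times R1 from R3.
  [ 1  -18   40  |  -58 ]
  [ 0    9  -20  |   29 ]
  [ 0   39  -86  |  125 ]
Multiply R2 by 1/9.
  [ 1  -18     40  |   -58 ]
  [ 0    1  -20/9  |  29/9 ]
  [ 0   39    -86  |   125 ]
Subtract 39 times R2 from R3.
  [ 1  -18     40  |   -58 ]
  [ 0    1  -20/9  |  29/9 ]
  [ 0    0    2/3  |  -2/3 ]
Multiply R3 by 3/2.
  [ 1  -18     40  |   -58 ]
  [ 0    1  -20/9  |  29/9 ]
  [ 0    0      1  |    -1 ]
Add 20/9 times R3 to R2.
  [ 1  -18  40  |  -58 ]
  [ 0    1   0  |    1 ]
  [ 0    0   1  |   -1 ]
Subtract 40 times R3 from R1.
  [ 1  -18  0  |  -18 ]
  [ 0    1  0  |    1 ]
  [ 0    0  1  |   -1 ]
Add 18 times R2 to R1.
  [ 1  0  0  |   0 ]
  [ 0  1  0  |   1 ]
  [ 0  0  1  |  -1 ]
Reading off the last column: x = 0, y = 1, z = -1.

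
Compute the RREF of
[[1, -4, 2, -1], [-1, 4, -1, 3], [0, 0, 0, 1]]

ρ2 -> ρ2 + ρ1
  [ 1  -4  2  -1 ]
  [ 0   0  1   2 ]
  [ 0   0  0   1 ]
ρ2 -> ρ2 − 2·ρ3
  [ 1  -4  2  -1 ]
  [ 0   0  1   0 ]
  [ 0   0  0   1 ]
ρ1 -> ρ1 + ρ3
  [ 1  -4  2  0 ]
  [ 0   0  1  0 ]
  [ 0   0  0  1 ]
ρ1 -> ρ1 − 2·ρ2
  [ 1  -4  0  0 ]
  [ 0   0  1  0 ]
  [ 0   0  0  1 ]

[[1, -4, 0, 0], [0, 0, 1, 0], [0, 0, 0, 1]]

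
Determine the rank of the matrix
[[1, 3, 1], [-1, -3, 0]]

R2 ← R2 + R1
  [ 1  3  1 ]
  [ 0  0  1 ]
R1 ← R1 − R2
  [ 1  3  0 ]
  [ 0  0  1 ]
The reduced form has 2 nonzero rows.

rank = 2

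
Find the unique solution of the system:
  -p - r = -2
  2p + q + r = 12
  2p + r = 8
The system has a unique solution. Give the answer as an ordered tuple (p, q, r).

Form the augmented matrix and row-reduce:
  [ -1  0  -1  |  -2 ]
  [  2  1   1  |  12 ]
  [  2  0   1  |   8 ]
Multiply R1 by -1.
  [ 1  0  1  |   2 ]
  [ 2  1  1  |  12 ]
  [ 2  0  1  |   8 ]
Subtract 2 times R1 from R2.
  [ 1  0   1  |  2 ]
  [ 0  1  -1  |  8 ]
  [ 2  0   1  |  8 ]
Subtract 2 times R1 from R3.
  [ 1  0   1  |  2 ]
  [ 0  1  -1  |  8 ]
  [ 0  0  -1  |  4 ]
Multiply R3 by -1.
  [ 1  0   1  |   2 ]
  [ 0  1  -1  |   8 ]
  [ 0  0   1  |  -4 ]
Add R3 to R2.
  [ 1  0  1  |   2 ]
  [ 0  1  0  |   4 ]
  [ 0  0  1  |  -4 ]
Subtract R3 from R1.
  [ 1  0  0  |   6 ]
  [ 0  1  0  |   4 ]
  [ 0  0  1  |  -4 ]
Reading off the last column: p = 6, q = 4, r = -4.

(6, 4, -4)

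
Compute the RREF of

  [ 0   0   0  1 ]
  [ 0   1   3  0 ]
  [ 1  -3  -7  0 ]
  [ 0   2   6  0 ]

Swap R1 and R3.
  [ 1  -3  -7  0 ]
  [ 0   1   3  0 ]
  [ 0   0   0  1 ]
  [ 0   2   6  0 ]
Subtract 2 times R2 from R4.
  [ 1  -3  -7  0 ]
  [ 0   1   3  0 ]
  [ 0   0   0  1 ]
  [ 0   0   0  0 ]
Add 3 times R2 to R1.
  [ 1  0  2  0 ]
  [ 0  1  3  0 ]
  [ 0  0  0  1 ]
  [ 0  0  0  0 ]

[[1, 0, 2, 0], [0, 1, 3, 0], [0, 0, 0, 1], [0, 0, 0, 0]]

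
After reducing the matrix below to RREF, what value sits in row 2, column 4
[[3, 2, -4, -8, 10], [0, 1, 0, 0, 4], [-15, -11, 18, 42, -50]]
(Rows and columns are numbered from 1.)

R1 -> 1/3·R1
  [   1  2/3  -4/3  -8/3  10/3 ]
  [   0    1     0     0     4 ]
  [ -15  -11    18    42   -50 ]
R3 -> R3 + 15·R1
  [ 1  2/3  -4/3  -8/3  10/3 ]
  [ 0    1     0     0     4 ]
  [ 0   -1    -2     2     0 ]
R3 -> R3 + R2
  [ 1  2/3  -4/3  -8/3  10/3 ]
  [ 0    1     0     0     4 ]
  [ 0    0    -2     2     4 ]
R3 -> -1/2·R3
  [ 1  2/3  -4/3  -8/3  10/3 ]
  [ 0    1     0     0     4 ]
  [ 0    0     1    -1    -2 ]
R1 -> R1 + 4/3·R3
  [ 1  2/3  0  -4  2/3 ]
  [ 0    1  0   0    4 ]
  [ 0    0  1  -1   -2 ]
R1 -> R1 − 2/3·R2
  [ 1  0  0  -4  -2 ]
  [ 0  1  0   0   4 ]
  [ 0  0  1  -1  -2 ]

0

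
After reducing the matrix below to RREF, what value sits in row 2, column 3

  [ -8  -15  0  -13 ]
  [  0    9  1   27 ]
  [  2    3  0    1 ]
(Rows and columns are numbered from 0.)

R1 → -1/8·R1
  [ 1  15/8  0  13/8 ]
  [ 0     9  1    27 ]
  [ 2     3  0     1 ]
R3 → R3 − 2·R1
  [ 1  15/8  0  13/8 ]
  [ 0     9  1    27 ]
  [ 0  -3/4  0  -9/4 ]
R2 → 1/9·R2
  [ 1  15/8    0  13/8 ]
  [ 0     1  1/9     3 ]
  [ 0  -3/4    0  -9/4 ]
R3 → R3 + 3/4·R2
  [ 1  15/8     0  13/8 ]
  [ 0     1   1/9     3 ]
  [ 0     0  1/12     0 ]
R3 → 12·R3
  [ 1  15/8    0  13/8 ]
  [ 0     1  1/9     3 ]
  [ 0     0    1     0 ]
R2 → R2 − 1/9·R3
  [ 1  15/8  0  13/8 ]
  [ 0     1  0     3 ]
  [ 0     0  1     0 ]
R1 → R1 − 15/8·R2
  [ 1  0  0  -4 ]
  [ 0  1  0   3 ]
  [ 0  0  1   0 ]

0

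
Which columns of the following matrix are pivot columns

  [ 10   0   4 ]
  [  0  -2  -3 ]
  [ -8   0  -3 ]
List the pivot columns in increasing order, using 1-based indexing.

Multiply ρ1 by 1/10.
  [  1   0  2/5 ]
  [  0  -2   -3 ]
  [ -8   0   -3 ]
Add 8 times ρ1 to ρ3.
  [ 1   0  2/5 ]
  [ 0  -2   -3 ]
  [ 0   0  1/5 ]
Multiply ρ2 by -1/2.
  [ 1  0  2/5 ]
  [ 0  1  3/2 ]
  [ 0  0  1/5 ]
Multiply ρ3 by 5.
  [ 1  0  2/5 ]
  [ 0  1  3/2 ]
  [ 0  0    1 ]
Subtract 3/2 times ρ3 from ρ2.
  [ 1  0  2/5 ]
  [ 0  1    0 ]
  [ 0  0    1 ]
Subtract 2/5 times ρ3 from ρ1.
  [ 1  0  0 ]
  [ 0  1  0 ]
  [ 0  0  1 ]
Pivot columns are the columns containing a leading 1.

1, 2, 3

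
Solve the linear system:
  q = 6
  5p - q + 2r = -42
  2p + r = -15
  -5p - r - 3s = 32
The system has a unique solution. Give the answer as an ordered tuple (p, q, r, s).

Form the augmented matrix and row-reduce:
  [  0   1   0   0  |    6 ]
  [  5  -1   2   0  |  -42 ]
  [  2   0   1   0  |  -15 ]
  [ -5   0  -1  -3  |   32 ]
Swap R1 and R2.
  [  5  -1   2   0  |  -42 ]
  [  0   1   0   0  |    6 ]
  [  2   0   1   0  |  -15 ]
  [ -5   0  -1  -3  |   32 ]
Multiply R1 by 1/5.
  [  1  -1/5  2/5   0  |  -42/5 ]
  [  0     1    0   0  |      6 ]
  [  2     0    1   0  |    -15 ]
  [ -5     0   -1  -3  |     32 ]
Subtract 2 times R1 from R3.
  [  1  -1/5  2/5   0  |  -42/5 ]
  [  0     1    0   0  |      6 ]
  [  0   2/5  1/5   0  |    9/5 ]
  [ -5     0   -1  -3  |     32 ]
Add 5 times R1 to R4.
  [ 1  -1/5  2/5   0  |  -42/5 ]
  [ 0     1    0   0  |      6 ]
  [ 0   2/5  1/5   0  |    9/5 ]
  [ 0    -1    1  -3  |    -10 ]
Subtract 2/5 times R2 from R3.
  [ 1  -1/5  2/5   0  |  -42/5 ]
  [ 0     1    0   0  |      6 ]
  [ 0     0  1/5   0  |   -3/5 ]
  [ 0    -1    1  -3  |    -10 ]
Add R2 to R4.
  [ 1  -1/5  2/5   0  |  -42/5 ]
  [ 0     1    0   0  |      6 ]
  [ 0     0  1/5   0  |   -3/5 ]
  [ 0     0    1  -3  |     -4 ]
Multiply R3 by 5.
  [ 1  -1/5  2/5   0  |  -42/5 ]
  [ 0     1    0   0  |      6 ]
  [ 0     0    1   0  |     -3 ]
  [ 0     0    1  -3  |     -4 ]
Subtract R3 from R4.
  [ 1  -1/5  2/5   0  |  -42/5 ]
  [ 0     1    0   0  |      6 ]
  [ 0     0    1   0  |     -3 ]
  [ 0     0    0  -3  |     -1 ]
Multiply R4 by -1/3.
  [ 1  -1/5  2/5  0  |  -42/5 ]
  [ 0     1    0  0  |      6 ]
  [ 0     0    1  0  |     -3 ]
  [ 0     0    0  1  |    1/3 ]
Subtract 2/5 times R3 from R1.
  [ 1  -1/5  0  0  |  -36/5 ]
  [ 0     1  0  0  |      6 ]
  [ 0     0  1  0  |     -3 ]
  [ 0     0  0  1  |    1/3 ]
Add 1/5 times R2 to R1.
  [ 1  0  0  0  |   -6 ]
  [ 0  1  0  0  |    6 ]
  [ 0  0  1  0  |   -3 ]
  [ 0  0  0  1  |  1/3 ]
Reading off the last column: p = -6, q = 6, r = -3, s = 1/3.

(-6, 6, -3, 1/3)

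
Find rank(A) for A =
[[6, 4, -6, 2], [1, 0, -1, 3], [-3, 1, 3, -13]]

Multiply r1 by 1/6.
  [  1  2/3  -1  1/3 ]
  [  1    0  -1    3 ]
  [ -3    1   3  -13 ]
Subtract r1 from r2.
  [  1   2/3  -1  1/3 ]
  [  0  -2/3   0  8/3 ]
  [ -3     1   3  -13 ]
Add 3 times r1 to r3.
  [ 1   2/3  -1  1/3 ]
  [ 0  -2/3   0  8/3 ]
  [ 0     3   0  -12 ]
Multiply r2 by -3/2.
  [ 1  2/3  -1  1/3 ]
  [ 0    1   0   -4 ]
  [ 0    3   0  -12 ]
Subtract 3 times r2 from r3.
  [ 1  2/3  -1  1/3 ]
  [ 0    1   0   -4 ]
  [ 0    0   0    0 ]
Subtract 2/3 times r2 from r1.
  [ 1  0  -1   3 ]
  [ 0  1   0  -4 ]
  [ 0  0   0   0 ]
The reduced form has 2 nonzero rows.

rank = 2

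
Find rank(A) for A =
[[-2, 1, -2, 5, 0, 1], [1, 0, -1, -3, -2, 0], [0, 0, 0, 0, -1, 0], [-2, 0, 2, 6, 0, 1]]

ρ1 → -1/2·ρ1
  [  1  -1/2   1  -5/2   0  -1/2 ]
  [  1     0  -1    -3  -2     0 ]
  [  0     0   0     0  -1     0 ]
  [ -2     0   2     6   0     1 ]
ρ2 → ρ2 − ρ1
  [  1  -1/2   1  -5/2   0  -1/2 ]
  [  0   1/2  -2  -1/2  -2   1/2 ]
  [  0     0   0     0  -1     0 ]
  [ -2     0   2     6   0     1 ]
ρ4 → ρ4 + 2·ρ1
  [ 1  -1/2   1  -5/2   0  -1/2 ]
  [ 0   1/2  -2  -1/2  -2   1/2 ]
  [ 0     0   0     0  -1     0 ]
  [ 0    -1   4     1   0     0 ]
ρ2 → 2·ρ2
  [ 1  -1/2   1  -5/2   0  -1/2 ]
  [ 0     1  -4    -1  -4     1 ]
  [ 0     0   0     0  -1     0 ]
  [ 0    -1   4     1   0     0 ]
ρ4 → ρ4 + ρ2
  [ 1  -1/2   1  -5/2   0  -1/2 ]
  [ 0     1  -4    -1  -4     1 ]
  [ 0     0   0     0  -1     0 ]
  [ 0     0   0     0  -4     1 ]
ρ3 → -1·ρ3
  [ 1  -1/2   1  -5/2   0  -1/2 ]
  [ 0     1  -4    -1  -4     1 ]
  [ 0     0   0     0   1     0 ]
  [ 0     0   0     0  -4     1 ]
ρ4 → ρ4 + 4·ρ3
  [ 1  -1/2   1  -5/2   0  -1/2 ]
  [ 0     1  -4    -1  -4     1 ]
  [ 0     0   0     0   1     0 ]
  [ 0     0   0     0   0     1 ]
ρ2 → ρ2 − ρ4
  [ 1  -1/2   1  -5/2   0  -1/2 ]
  [ 0     1  -4    -1  -4     0 ]
  [ 0     0   0     0   1     0 ]
  [ 0     0   0     0   0     1 ]
ρ1 → ρ1 + 1/2·ρ4
  [ 1  -1/2   1  -5/2   0  0 ]
  [ 0     1  -4    -1  -4  0 ]
  [ 0     0   0     0   1  0 ]
  [ 0     0   0     0   0  1 ]
ρ2 → ρ2 + 4·ρ3
  [ 1  -1/2   1  -5/2  0  0 ]
  [ 0     1  -4    -1  0  0 ]
  [ 0     0   0     0  1  0 ]
  [ 0     0   0     0  0  1 ]
ρ1 → ρ1 + 1/2·ρ2
  [ 1  0  -1  -3  0  0 ]
  [ 0  1  -4  -1  0  0 ]
  [ 0  0   0   0  1  0 ]
  [ 0  0   0   0  0  1 ]
The reduced form has 4 nonzero rows.

rank = 4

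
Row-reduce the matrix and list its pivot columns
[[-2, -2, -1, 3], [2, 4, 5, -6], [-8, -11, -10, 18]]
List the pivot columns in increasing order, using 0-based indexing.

0, 1, 3

ρ1 ← -1/2·ρ1
ρ2 ← ρ2 − 2·ρ1
ρ3 ← ρ3 + 8·ρ1
ρ2 ← 1/2·ρ2
ρ3 ← ρ3 + 3·ρ2
ρ3 ← 2/3·ρ3
ρ2 ← ρ2 + 3/2·ρ3
ρ1 ← ρ1 + 3/2·ρ3
ρ1 ← ρ1 − ρ2
Pivot columns are the columns containing a leading 1.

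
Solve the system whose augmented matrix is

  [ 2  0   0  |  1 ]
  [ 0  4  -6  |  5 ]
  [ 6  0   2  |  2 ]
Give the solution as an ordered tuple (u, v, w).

(1/2, 1/2, -1/2)

Multiply R1 by 1/2.
  [ 1  0   0  |  1/2 ]
  [ 0  4  -6  |    5 ]
  [ 6  0   2  |    2 ]
Subtract 6 times R1 from R3.
  [ 1  0   0  |  1/2 ]
  [ 0  4  -6  |    5 ]
  [ 0  0   2  |   -1 ]
Multiply R2 by 1/4.
  [ 1  0     0  |  1/2 ]
  [ 0  1  -3/2  |  5/4 ]
  [ 0  0     2  |   -1 ]
Multiply R3 by 1/2.
  [ 1  0     0  |   1/2 ]
  [ 0  1  -3/2  |   5/4 ]
  [ 0  0     1  |  -1/2 ]
Add 3/2 times R3 to R2.
  [ 1  0  0  |   1/2 ]
  [ 0  1  0  |   1/2 ]
  [ 0  0  1  |  -1/2 ]
Reading off the last column: u = 1/2, v = 1/2, w = -1/2.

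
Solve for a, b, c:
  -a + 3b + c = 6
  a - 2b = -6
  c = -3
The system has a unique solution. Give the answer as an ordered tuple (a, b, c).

Form the augmented matrix and row-reduce:
  [ -1   3  1  |   6 ]
  [  1  -2  0  |  -6 ]
  [  0   0  1  |  -3 ]
R1 → -1·R1
  [ 1  -3  -1  |  -6 ]
  [ 1  -2   0  |  -6 ]
  [ 0   0   1  |  -3 ]
R2 → R2 − R1
  [ 1  -3  -1  |  -6 ]
  [ 0   1   1  |   0 ]
  [ 0   0   1  |  -3 ]
R2 → R2 − R3
  [ 1  -3  -1  |  -6 ]
  [ 0   1   0  |   3 ]
  [ 0   0   1  |  -3 ]
R1 → R1 + R3
  [ 1  -3  0  |  -9 ]
  [ 0   1  0  |   3 ]
  [ 0   0  1  |  -3 ]
R1 → R1 + 3·R2
  [ 1  0  0  |   0 ]
  [ 0  1  0  |   3 ]
  [ 0  0  1  |  -3 ]
Reading off the last column: a = 0, b = 3, c = -3.

(0, 3, -3)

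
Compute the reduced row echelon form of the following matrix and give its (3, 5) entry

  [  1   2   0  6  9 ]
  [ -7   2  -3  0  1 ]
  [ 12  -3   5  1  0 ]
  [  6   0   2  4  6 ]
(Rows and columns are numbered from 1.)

Add 7 times ρ1 to ρ2.
  [  1   2   0   6   9 ]
  [  0  16  -3  42  64 ]
  [ 12  -3   5   1   0 ]
  [  6   0   2   4   6 ]
Subtract 12 times ρ1 from ρ3.
  [ 1    2   0    6     9 ]
  [ 0   16  -3   42    64 ]
  [ 0  -27   5  -71  -108 ]
  [ 6    0   2    4     6 ]
Subtract 6 times ρ1 from ρ4.
  [ 1    2   0    6     9 ]
  [ 0   16  -3   42    64 ]
  [ 0  -27   5  -71  -108 ]
  [ 0  -12   2  -32   -48 ]
Multiply ρ2 by 1/16.
  [ 1    2      0     6     9 ]
  [ 0    1  -3/16  21/8     4 ]
  [ 0  -27      5   -71  -108 ]
  [ 0  -12      2   -32   -48 ]
Add 27 times ρ2 to ρ3.
  [ 1    2      0     6    9 ]
  [ 0    1  -3/16  21/8    4 ]
  [ 0    0  -1/16  -1/8    0 ]
  [ 0  -12      2   -32  -48 ]
Add 12 times ρ2 to ρ4.
  [ 1  2      0     6  9 ]
  [ 0  1  -3/16  21/8  4 ]
  [ 0  0  -1/16  -1/8  0 ]
  [ 0  0   -1/4  -1/2  0 ]
Multiply ρ3 by -16.
  [ 1  2      0     6  9 ]
  [ 0  1  -3/16  21/8  4 ]
  [ 0  0      1     2  0 ]
  [ 0  0   -1/4  -1/2  0 ]
Add 1/4 times ρ3 to ρ4.
  [ 1  2      0     6  9 ]
  [ 0  1  -3/16  21/8  4 ]
  [ 0  0      1     2  0 ]
  [ 0  0      0     0  0 ]
Add 3/16 times ρ3 to ρ2.
  [ 1  2  0  6  9 ]
  [ 0  1  0  3  4 ]
  [ 0  0  1  2  0 ]
  [ 0  0  0  0  0 ]
Subtract 2 times ρ2 from ρ1.
  [ 1  0  0  0  1 ]
  [ 0  1  0  3  4 ]
  [ 0  0  1  2  0 ]
  [ 0  0  0  0  0 ]

0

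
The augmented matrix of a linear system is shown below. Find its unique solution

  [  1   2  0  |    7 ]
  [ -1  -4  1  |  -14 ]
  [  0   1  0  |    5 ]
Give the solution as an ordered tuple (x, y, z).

R2 ← R2 + R1
  [ 1   2  0  |   7 ]
  [ 0  -2  1  |  -7 ]
  [ 0   1  0  |   5 ]
R2 ← -1/2·R2
  [ 1  2     0  |    7 ]
  [ 0  1  -1/2  |  7/2 ]
  [ 0  1     0  |    5 ]
R3 ← R3 − R2
  [ 1  2     0  |    7 ]
  [ 0  1  -1/2  |  7/2 ]
  [ 0  0   1/2  |  3/2 ]
R3 ← 2·R3
  [ 1  2     0  |    7 ]
  [ 0  1  -1/2  |  7/2 ]
  [ 0  0     1  |    3 ]
R2 ← R2 + 1/2·R3
  [ 1  2  0  |  7 ]
  [ 0  1  0  |  5 ]
  [ 0  0  1  |  3 ]
R1 ← R1 − 2·R2
  [ 1  0  0  |  -3 ]
  [ 0  1  0  |   5 ]
  [ 0  0  1  |   3 ]
Reading off the last column: x = -3, y = 5, z = 3.

(-3, 5, 3)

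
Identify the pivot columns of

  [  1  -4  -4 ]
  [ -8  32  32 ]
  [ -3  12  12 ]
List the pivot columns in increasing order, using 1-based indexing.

R2 ← R2 + 8·R1
  [  1  -4  -4 ]
  [  0   0   0 ]
  [ -3  12  12 ]
R3 ← R3 + 3·R1
  [ 1  -4  -4 ]
  [ 0   0   0 ]
  [ 0   0   0 ]
Pivot columns are the columns containing a leading 1.

1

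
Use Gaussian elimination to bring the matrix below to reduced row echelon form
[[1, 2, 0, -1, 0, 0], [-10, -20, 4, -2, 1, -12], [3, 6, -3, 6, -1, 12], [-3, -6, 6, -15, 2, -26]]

r2 → r2 + 10·r1
  [  1   2   0   -1   0    0 ]
  [  0   0   4  -12   1  -12 ]
  [  3   6  -3    6  -1   12 ]
  [ -3  -6   6  -15   2  -26 ]
r3 → r3 − 3·r1
  [  1   2   0   -1   0    0 ]
  [  0   0   4  -12   1  -12 ]
  [  0   0  -3    9  -1   12 ]
  [ -3  -6   6  -15   2  -26 ]
r4 → r4 + 3·r1
  [ 1  2   0   -1   0    0 ]
  [ 0  0   4  -12   1  -12 ]
  [ 0  0  -3    9  -1   12 ]
  [ 0  0   6  -18   2  -26 ]
r2 → 1/4·r2
  [ 1  2   0   -1    0    0 ]
  [ 0  0   1   -3  1/4   -3 ]
  [ 0  0  -3    9   -1   12 ]
  [ 0  0   6  -18    2  -26 ]
r3 → r3 + 3·r2
  [ 1  2  0   -1     0    0 ]
  [ 0  0  1   -3   1/4   -3 ]
  [ 0  0  0    0  -1/4    3 ]
  [ 0  0  6  -18     2  -26 ]
r4 → r4 − 6·r2
  [ 1  2  0  -1     0   0 ]
  [ 0  0  1  -3   1/4  -3 ]
  [ 0  0  0   0  -1/4   3 ]
  [ 0  0  0   0   1/2  -8 ]
r3 → -4·r3
  [ 1  2  0  -1    0    0 ]
  [ 0  0  1  -3  1/4   -3 ]
  [ 0  0  0   0    1  -12 ]
  [ 0  0  0   0  1/2   -8 ]
r4 → r4 − 1/2·r3
  [ 1  2  0  -1    0    0 ]
  [ 0  0  1  -3  1/4   -3 ]
  [ 0  0  0   0    1  -12 ]
  [ 0  0  0   0    0   -2 ]
r4 → -1/2·r4
  [ 1  2  0  -1    0    0 ]
  [ 0  0  1  -3  1/4   -3 ]
  [ 0  0  0   0    1  -12 ]
  [ 0  0  0   0    0    1 ]
r3 → r3 + 12·r4
  [ 1  2  0  -1    0   0 ]
  [ 0  0  1  -3  1/4  -3 ]
  [ 0  0  0   0    1   0 ]
  [ 0  0  0   0    0   1 ]
r2 → r2 + 3·r4
  [ 1  2  0  -1    0  0 ]
  [ 0  0  1  -3  1/4  0 ]
  [ 0  0  0   0    1  0 ]
  [ 0  0  0   0    0  1 ]
r2 → r2 − 1/4·r3
  [ 1  2  0  -1  0  0 ]
  [ 0  0  1  -3  0  0 ]
  [ 0  0  0   0  1  0 ]
  [ 0  0  0   0  0  1 ]

[[1, 2, 0, -1, 0, 0], [0, 0, 1, -3, 0, 0], [0, 0, 0, 0, 1, 0], [0, 0, 0, 0, 0, 1]]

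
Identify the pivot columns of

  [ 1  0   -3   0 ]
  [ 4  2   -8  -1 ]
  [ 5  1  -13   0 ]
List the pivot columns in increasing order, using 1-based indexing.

r2 := r2 − 4·r1
r3 := r3 − 5·r1
r2 := 1/2·r2
r3 := r3 − r2
r3 := 2·r3
r2 := r2 + 1/2·r3
Pivot columns are the columns containing a leading 1.

1, 2, 4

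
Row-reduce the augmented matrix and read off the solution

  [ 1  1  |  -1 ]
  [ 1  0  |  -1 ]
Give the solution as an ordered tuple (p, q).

(-1, 0)

r2 -> r2 − r1
  [ 1   1  |  -1 ]
  [ 0  -1  |   0 ]
r2 -> -1·r2
  [ 1  1  |  -1 ]
  [ 0  1  |   0 ]
r1 -> r1 − r2
  [ 1  0  |  -1 ]
  [ 0  1  |   0 ]
Reading off the last column: p = -1, q = 0.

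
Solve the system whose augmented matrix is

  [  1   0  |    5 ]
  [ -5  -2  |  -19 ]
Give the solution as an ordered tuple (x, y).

(5, -3)

R2 ← R2 + 5·R1
  [ 1   0  |  5 ]
  [ 0  -2  |  6 ]
R2 ← -1/2·R2
  [ 1  0  |   5 ]
  [ 0  1  |  -3 ]
Reading off the last column: x = 5, y = -3.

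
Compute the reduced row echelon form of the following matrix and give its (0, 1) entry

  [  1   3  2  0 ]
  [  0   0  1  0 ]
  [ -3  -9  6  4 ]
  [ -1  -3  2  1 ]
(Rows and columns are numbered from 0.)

ρ3 → ρ3 + 3·ρ1
  [  1   3   2  0 ]
  [  0   0   1  0 ]
  [  0   0  12  4 ]
  [ -1  -3   2  1 ]
ρ4 → ρ4 + ρ1
  [ 1  3   2  0 ]
  [ 0  0   1  0 ]
  [ 0  0  12  4 ]
  [ 0  0   4  1 ]
ρ3 → ρ3 − 12·ρ2
  [ 1  3  2  0 ]
  [ 0  0  1  0 ]
  [ 0  0  0  4 ]
  [ 0  0  4  1 ]
ρ4 → ρ4 − 4·ρ2
  [ 1  3  2  0 ]
  [ 0  0  1  0 ]
  [ 0  0  0  4 ]
  [ 0  0  0  1 ]
ρ3 → 1/4·ρ3
  [ 1  3  2  0 ]
  [ 0  0  1  0 ]
  [ 0  0  0  1 ]
  [ 0  0  0  1 ]
ρ4 → ρ4 − ρ3
  [ 1  3  2  0 ]
  [ 0  0  1  0 ]
  [ 0  0  0  1 ]
  [ 0  0  0  0 ]
ρ1 → ρ1 − 2·ρ2
  [ 1  3  0  0 ]
  [ 0  0  1  0 ]
  [ 0  0  0  1 ]
  [ 0  0  0  0 ]

3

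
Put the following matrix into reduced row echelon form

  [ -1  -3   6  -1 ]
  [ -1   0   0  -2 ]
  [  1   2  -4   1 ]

ρ1 → -1·ρ1
ρ2 → ρ2 + ρ1
ρ3 → ρ3 − ρ1
ρ2 → 1/3·ρ2
ρ3 → ρ3 + ρ2
ρ3 → -3·ρ3
ρ2 → ρ2 + 1/3·ρ3
ρ1 → ρ1 − ρ3
ρ1 → ρ1 − 3·ρ2

[[1, 0, 0, 0], [0, 1, -2, 0], [0, 0, 0, 1]]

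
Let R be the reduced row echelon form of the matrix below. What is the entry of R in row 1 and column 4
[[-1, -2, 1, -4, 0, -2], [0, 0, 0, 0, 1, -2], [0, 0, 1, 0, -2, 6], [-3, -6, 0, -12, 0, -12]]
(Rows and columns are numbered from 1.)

R1 ← -1·R1
  [  1   2  -1    4   0    2 ]
  [  0   0   0    0   1   -2 ]
  [  0   0   1    0  -2    6 ]
  [ -3  -6   0  -12   0  -12 ]
R4 ← R4 + 3·R1
  [ 1  2  -1  4   0   2 ]
  [ 0  0   0  0   1  -2 ]
  [ 0  0   1  0  -2   6 ]
  [ 0  0  -3  0   0  -6 ]
R2 ↔ R3
  [ 1  2  -1  4   0   2 ]
  [ 0  0   1  0  -2   6 ]
  [ 0  0   0  0   1  -2 ]
  [ 0  0  -3  0   0  -6 ]
R4 ← R4 + 3·R2
  [ 1  2  -1  4   0   2 ]
  [ 0  0   1  0  -2   6 ]
  [ 0  0   0  0   1  -2 ]
  [ 0  0   0  0  -6  12 ]
R4 ← R4 + 6·R3
  [ 1  2  -1  4   0   2 ]
  [ 0  0   1  0  -2   6 ]
  [ 0  0   0  0   1  -2 ]
  [ 0  0   0  0   0   0 ]
R2 ← R2 + 2·R3
  [ 1  2  -1  4  0   2 ]
  [ 0  0   1  0  0   2 ]
  [ 0  0   0  0  1  -2 ]
  [ 0  0   0  0  0   0 ]
R1 ← R1 + R2
  [ 1  2  0  4  0   4 ]
  [ 0  0  1  0  0   2 ]
  [ 0  0  0  0  1  -2 ]
  [ 0  0  0  0  0   0 ]

4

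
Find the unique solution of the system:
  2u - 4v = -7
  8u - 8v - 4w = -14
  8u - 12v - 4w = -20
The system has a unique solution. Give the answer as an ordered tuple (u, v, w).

Form the augmented matrix and row-reduce:
  [ 2   -4   0  |   -7 ]
  [ 8   -8  -4  |  -14 ]
  [ 8  -12  -4  |  -20 ]
ρ1 := 1/2·ρ1
  [ 1   -2   0  |  -7/2 ]
  [ 8   -8  -4  |   -14 ]
  [ 8  -12  -4  |   -20 ]
ρ2 := ρ2 − 8·ρ1
  [ 1   -2   0  |  -7/2 ]
  [ 0    8  -4  |    14 ]
  [ 8  -12  -4  |   -20 ]
ρ3 := ρ3 − 8·ρ1
  [ 1  -2   0  |  -7/2 ]
  [ 0   8  -4  |    14 ]
  [ 0   4  -4  |     8 ]
ρ2 := 1/8·ρ2
  [ 1  -2     0  |  -7/2 ]
  [ 0   1  -1/2  |   7/4 ]
  [ 0   4    -4  |     8 ]
ρ3 := ρ3 − 4·ρ2
  [ 1  -2     0  |  -7/2 ]
  [ 0   1  -1/2  |   7/4 ]
  [ 0   0    -2  |     1 ]
ρ3 := -1/2·ρ3
  [ 1  -2     0  |  -7/2 ]
  [ 0   1  -1/2  |   7/4 ]
  [ 0   0     1  |  -1/2 ]
ρ2 := ρ2 + 1/2·ρ3
  [ 1  -2  0  |  -7/2 ]
  [ 0   1  0  |   3/2 ]
  [ 0   0  1  |  -1/2 ]
ρ1 := ρ1 + 2·ρ2
  [ 1  0  0  |  -1/2 ]
  [ 0  1  0  |   3/2 ]
  [ 0  0  1  |  -1/2 ]
Reading off the last column: u = -1/2, v = 3/2, w = -1/2.

(-1/2, 3/2, -1/2)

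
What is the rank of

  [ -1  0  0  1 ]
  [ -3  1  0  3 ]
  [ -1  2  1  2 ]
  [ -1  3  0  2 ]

rank = 4

R1 ← -1·R1
R2 ← R2 + 3·R1
R3 ← R3 + R1
R4 ← R4 + R1
R3 ← R3 − 2·R2
R4 ← R4 − 3·R2
R3 ← R3 − R4
R1 ← R1 + R4
The reduced form has 4 nonzero rows.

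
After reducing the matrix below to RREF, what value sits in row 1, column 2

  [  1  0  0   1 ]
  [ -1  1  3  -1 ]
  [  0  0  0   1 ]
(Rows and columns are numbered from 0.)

ρ2 -> ρ2 + ρ1
  [ 1  0  0  1 ]
  [ 0  1  3  0 ]
  [ 0  0  0  1 ]
ρ1 -> ρ1 − ρ3
  [ 1  0  0  0 ]
  [ 0  1  3  0 ]
  [ 0  0  0  1 ]

3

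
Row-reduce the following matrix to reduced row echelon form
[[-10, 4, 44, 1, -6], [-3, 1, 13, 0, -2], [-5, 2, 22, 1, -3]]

[[1, 0, -4, 0, 1], [0, 1, 1, 0, 1], [0, 0, 0, 1, 0]]

ρ1 → -1/10·ρ1
ρ2 → ρ2 + 3·ρ1
ρ3 → ρ3 + 5·ρ1
ρ2 → -5·ρ2
ρ3 → 2·ρ3
ρ2 → ρ2 − 3/2·ρ3
ρ1 → ρ1 + 1/10·ρ3
ρ1 → ρ1 + 2/5·ρ2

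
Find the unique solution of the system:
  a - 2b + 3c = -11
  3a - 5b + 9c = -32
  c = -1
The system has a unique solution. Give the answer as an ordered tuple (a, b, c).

Form the augmented matrix and row-reduce:
  [ 1  -2  3  |  -11 ]
  [ 3  -5  9  |  -32 ]
  [ 0   0  1  |   -1 ]
ρ2 := ρ2 − 3·ρ1
  [ 1  -2  3  |  -11 ]
  [ 0   1  0  |    1 ]
  [ 0   0  1  |   -1 ]
ρ1 := ρ1 − 3·ρ3
  [ 1  -2  0  |  -8 ]
  [ 0   1  0  |   1 ]
  [ 0   0  1  |  -1 ]
ρ1 := ρ1 + 2·ρ2
  [ 1  0  0  |  -6 ]
  [ 0  1  0  |   1 ]
  [ 0  0  1  |  -1 ]
Reading off the last column: a = -6, b = 1, c = -1.

(-6, 1, -1)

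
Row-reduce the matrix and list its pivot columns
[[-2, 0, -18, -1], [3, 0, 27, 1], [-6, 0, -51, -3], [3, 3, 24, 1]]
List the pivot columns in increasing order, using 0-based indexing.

R1 -> -1/2·R1
  [  1  0    9  1/2 ]
  [  3  0   27    1 ]
  [ -6  0  -51   -3 ]
  [  3  3   24    1 ]
R2 -> R2 − 3·R1
  [  1  0    9   1/2 ]
  [  0  0    0  -1/2 ]
  [ -6  0  -51    -3 ]
  [  3  3   24     1 ]
R3 -> R3 + 6·R1
  [ 1  0   9   1/2 ]
  [ 0  0   0  -1/2 ]
  [ 0  0   3     0 ]
  [ 3  3  24     1 ]
R4 -> R4 − 3·R1
  [ 1  0   9   1/2 ]
  [ 0  0   0  -1/2 ]
  [ 0  0   3     0 ]
  [ 0  3  -3  -1/2 ]
R2 ↔ R4
  [ 1  0   9   1/2 ]
  [ 0  3  -3  -1/2 ]
  [ 0  0   3     0 ]
  [ 0  0   0  -1/2 ]
R2 -> 1/3·R2
  [ 1  0   9   1/2 ]
  [ 0  1  -1  -1/6 ]
  [ 0  0   3     0 ]
  [ 0  0   0  -1/2 ]
R3 -> 1/3·R3
  [ 1  0   9   1/2 ]
  [ 0  1  -1  -1/6 ]
  [ 0  0   1     0 ]
  [ 0  0   0  -1/2 ]
R4 -> -2·R4
  [ 1  0   9   1/2 ]
  [ 0  1  -1  -1/6 ]
  [ 0  0   1     0 ]
  [ 0  0   0     1 ]
R2 -> R2 + 1/6·R4
  [ 1  0   9  1/2 ]
  [ 0  1  -1    0 ]
  [ 0  0   1    0 ]
  [ 0  0   0    1 ]
R1 -> R1 − 1/2·R4
  [ 1  0   9  0 ]
  [ 0  1  -1  0 ]
  [ 0  0   1  0 ]
  [ 0  0   0  1 ]
R2 -> R2 + R3
  [ 1  0  9  0 ]
  [ 0  1  0  0 ]
  [ 0  0  1  0 ]
  [ 0  0  0  1 ]
R1 -> R1 − 9·R3
  [ 1  0  0  0 ]
  [ 0  1  0  0 ]
  [ 0  0  1  0 ]
  [ 0  0  0  1 ]
Pivot columns are the columns containing a leading 1.

0, 1, 2, 3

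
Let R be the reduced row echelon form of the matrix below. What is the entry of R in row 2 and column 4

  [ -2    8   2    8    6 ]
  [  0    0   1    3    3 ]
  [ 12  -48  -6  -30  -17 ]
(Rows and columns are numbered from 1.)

3

R1 -> -1/2·R1
R3 -> R3 − 12·R1
R3 -> R3 − 6·R2
R2 -> R2 − 3·R3
R1 -> R1 + 3·R3
R1 -> R1 + R2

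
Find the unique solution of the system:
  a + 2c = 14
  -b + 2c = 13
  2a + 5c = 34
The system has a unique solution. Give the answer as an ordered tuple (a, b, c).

(2, -1, 6)

Form the augmented matrix and row-reduce:
  [ 1   0  2  |  14 ]
  [ 0  -1  2  |  13 ]
  [ 2   0  5  |  34 ]
R3 -> R3 − 2·R1
  [ 1   0  2  |  14 ]
  [ 0  -1  2  |  13 ]
  [ 0   0  1  |   6 ]
R2 -> -1·R2
  [ 1  0   2  |   14 ]
  [ 0  1  -2  |  -13 ]
  [ 0  0   1  |    6 ]
R2 -> R2 + 2·R3
  [ 1  0  2  |  14 ]
  [ 0  1  0  |  -1 ]
  [ 0  0  1  |   6 ]
R1 -> R1 − 2·R3
  [ 1  0  0  |   2 ]
  [ 0  1  0  |  -1 ]
  [ 0  0  1  |   6 ]
Reading off the last column: a = 2, b = -1, c = 6.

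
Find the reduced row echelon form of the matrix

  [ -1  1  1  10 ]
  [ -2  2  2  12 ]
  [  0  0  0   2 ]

ρ1 -> -1·ρ1
  [  1  -1  -1  -10 ]
  [ -2   2   2   12 ]
  [  0   0   0    2 ]
ρ2 -> ρ2 + 2·ρ1
  [ 1  -1  -1  -10 ]
  [ 0   0   0   -8 ]
  [ 0   0   0    2 ]
ρ2 -> -1/8·ρ2
  [ 1  -1  -1  -10 ]
  [ 0   0   0    1 ]
  [ 0   0   0    2 ]
ρ3 -> ρ3 − 2·ρ2
  [ 1  -1  -1  -10 ]
  [ 0   0   0    1 ]
  [ 0   0   0    0 ]
ρ1 -> ρ1 + 10·ρ2
  [ 1  -1  -1  0 ]
  [ 0   0   0  1 ]
  [ 0   0   0  0 ]

[[1, -1, -1, 0], [0, 0, 0, 1], [0, 0, 0, 0]]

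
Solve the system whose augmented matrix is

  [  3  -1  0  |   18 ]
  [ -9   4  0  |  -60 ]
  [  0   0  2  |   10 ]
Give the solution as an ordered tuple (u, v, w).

R1 -> 1/3·R1
  [  1  -1/3  0  |    6 ]
  [ -9     4  0  |  -60 ]
  [  0     0  2  |   10 ]
R2 -> R2 + 9·R1
  [ 1  -1/3  0  |   6 ]
  [ 0     1  0  |  -6 ]
  [ 0     0  2  |  10 ]
R3 -> 1/2·R3
  [ 1  -1/3  0  |   6 ]
  [ 0     1  0  |  -6 ]
  [ 0     0  1  |   5 ]
R1 -> R1 + 1/3·R2
  [ 1  0  0  |   4 ]
  [ 0  1  0  |  -6 ]
  [ 0  0  1  |   5 ]
Reading off the last column: u = 4, v = -6, w = 5.

(4, -6, 5)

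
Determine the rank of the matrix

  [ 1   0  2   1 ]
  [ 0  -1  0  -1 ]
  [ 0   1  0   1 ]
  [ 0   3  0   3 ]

R2 := -1·R2
  [ 1  0  2  1 ]
  [ 0  1  0  1 ]
  [ 0  1  0  1 ]
  [ 0  3  0  3 ]
R3 := R3 − R2
  [ 1  0  2  1 ]
  [ 0  1  0  1 ]
  [ 0  0  0  0 ]
  [ 0  3  0  3 ]
R4 := R4 − 3·R2
  [ 1  0  2  1 ]
  [ 0  1  0  1 ]
  [ 0  0  0  0 ]
  [ 0  0  0  0 ]
The reduced form has 2 nonzero rows.

rank = 2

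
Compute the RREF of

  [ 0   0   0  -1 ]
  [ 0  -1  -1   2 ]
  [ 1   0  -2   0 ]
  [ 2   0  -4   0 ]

R1 ↔ R3
R4 → R4 − 2·R1
R2 → -1·R2
R3 → -1·R3
R2 → R2 + 2·R3

[[1, 0, -2, 0], [0, 1, 1, 0], [0, 0, 0, 1], [0, 0, 0, 0]]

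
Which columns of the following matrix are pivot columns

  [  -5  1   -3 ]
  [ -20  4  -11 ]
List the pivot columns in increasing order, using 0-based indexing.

r1 -> -1/5·r1
  [   1  -1/5  3/5 ]
  [ -20     4  -11 ]
r2 -> r2 + 20·r1
  [ 1  -1/5  3/5 ]
  [ 0     0    1 ]
r1 -> r1 − 3/5·r2
  [ 1  -1/5  0 ]
  [ 0     0  1 ]
Pivot columns are the columns containing a leading 1.

0, 2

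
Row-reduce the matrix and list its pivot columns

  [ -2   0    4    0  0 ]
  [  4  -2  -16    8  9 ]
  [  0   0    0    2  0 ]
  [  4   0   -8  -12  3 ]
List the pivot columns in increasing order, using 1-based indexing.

ρ1 -> -1/2·ρ1
  [ 1   0   -2    0  0 ]
  [ 4  -2  -16    8  9 ]
  [ 0   0    0    2  0 ]
  [ 4   0   -8  -12  3 ]
ρ2 -> ρ2 − 4·ρ1
  [ 1   0  -2    0  0 ]
  [ 0  -2  -8    8  9 ]
  [ 0   0   0    2  0 ]
  [ 4   0  -8  -12  3 ]
ρ4 -> ρ4 − 4·ρ1
  [ 1   0  -2    0  0 ]
  [ 0  -2  -8    8  9 ]
  [ 0   0   0    2  0 ]
  [ 0   0   0  -12  3 ]
ρ2 -> -1/2·ρ2
  [ 1  0  -2    0     0 ]
  [ 0  1   4   -4  -9/2 ]
  [ 0  0   0    2     0 ]
  [ 0  0   0  -12     3 ]
ρ3 -> 1/2·ρ3
  [ 1  0  -2    0     0 ]
  [ 0  1   4   -4  -9/2 ]
  [ 0  0   0    1     0 ]
  [ 0  0   0  -12     3 ]
ρ4 -> ρ4 + 12·ρ3
  [ 1  0  -2   0     0 ]
  [ 0  1   4  -4  -9/2 ]
  [ 0  0   0   1     0 ]
  [ 0  0   0   0     3 ]
ρ4 -> 1/3·ρ4
  [ 1  0  -2   0     0 ]
  [ 0  1   4  -4  -9/2 ]
  [ 0  0   0   1     0 ]
  [ 0  0   0   0     1 ]
ρ2 -> ρ2 + 9/2·ρ4
  [ 1  0  -2   0  0 ]
  [ 0  1   4  -4  0 ]
  [ 0  0   0   1  0 ]
  [ 0  0   0   0  1 ]
ρ2 -> ρ2 + 4·ρ3
  [ 1  0  -2  0  0 ]
  [ 0  1   4  0  0 ]
  [ 0  0   0  1  0 ]
  [ 0  0   0  0  1 ]
Pivot columns are the columns containing a leading 1.

1, 2, 4, 5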